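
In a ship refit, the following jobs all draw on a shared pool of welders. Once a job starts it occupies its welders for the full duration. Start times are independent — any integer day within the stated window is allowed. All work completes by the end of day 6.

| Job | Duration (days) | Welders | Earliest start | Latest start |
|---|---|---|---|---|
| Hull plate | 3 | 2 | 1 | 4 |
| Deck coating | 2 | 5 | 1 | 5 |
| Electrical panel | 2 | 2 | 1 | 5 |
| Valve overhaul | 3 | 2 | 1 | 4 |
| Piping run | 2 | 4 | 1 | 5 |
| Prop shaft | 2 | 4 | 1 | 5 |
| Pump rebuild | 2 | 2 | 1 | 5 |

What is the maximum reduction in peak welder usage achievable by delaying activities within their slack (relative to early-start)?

13

Early-start peak: d1:21  d2:21  d3:4  d4:0  d5:0  d6:0 ⇒ 21.
Leveled (Hull plate@1, Deck coating@1, Electrical panel@3, Valve overhaul@4, Piping run@3, Prop shaft@5, Pump rebuild@5): d1:7  d2:7  d3:8  d4:8  d5:8  d6:8 ⇒ 8.
Reduction 21 − 8 = 13.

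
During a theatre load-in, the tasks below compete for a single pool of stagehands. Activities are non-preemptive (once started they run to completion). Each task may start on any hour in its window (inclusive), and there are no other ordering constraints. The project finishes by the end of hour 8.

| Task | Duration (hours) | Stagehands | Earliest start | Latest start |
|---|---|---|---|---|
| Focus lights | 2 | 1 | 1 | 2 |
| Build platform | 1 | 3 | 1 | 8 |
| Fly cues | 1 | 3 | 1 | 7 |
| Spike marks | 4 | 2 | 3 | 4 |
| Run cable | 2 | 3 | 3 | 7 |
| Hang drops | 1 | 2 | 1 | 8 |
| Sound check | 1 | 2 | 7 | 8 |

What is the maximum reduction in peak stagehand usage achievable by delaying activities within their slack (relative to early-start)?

Early-start peak: h1:9  h2:1  h3:5  h4:5  h5:2  h6:2  h7:2  h8:0 ⇒ 9.
Leveled (Focus lights@1, Build platform@1, Fly cues@2, Spike marks@3, Run cable@3, Hang drops@5, Sound check@7): h1:4  h2:4  h3:5  h4:5  h5:4  h6:2  h7:2  h8:0 ⇒ 5.
Reduction 9 − 5 = 4.

4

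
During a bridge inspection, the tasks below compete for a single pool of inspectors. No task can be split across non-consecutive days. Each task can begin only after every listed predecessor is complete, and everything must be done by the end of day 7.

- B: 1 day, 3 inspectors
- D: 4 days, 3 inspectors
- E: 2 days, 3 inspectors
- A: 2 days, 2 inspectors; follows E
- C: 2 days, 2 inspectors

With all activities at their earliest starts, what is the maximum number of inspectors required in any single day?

11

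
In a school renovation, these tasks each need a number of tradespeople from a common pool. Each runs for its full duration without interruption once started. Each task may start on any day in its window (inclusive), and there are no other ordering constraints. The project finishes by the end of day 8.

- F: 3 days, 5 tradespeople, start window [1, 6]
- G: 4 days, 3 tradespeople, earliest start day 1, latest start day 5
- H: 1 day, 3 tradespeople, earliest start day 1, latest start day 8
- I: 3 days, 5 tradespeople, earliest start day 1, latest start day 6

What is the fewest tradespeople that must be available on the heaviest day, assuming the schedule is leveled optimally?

Early-start (F@1, G@1, H@1, I@1) gives peak 16: d1:16  d2:13  d3:13  d4:3  d5:0  d6:0  d7:0  d8:0.
Shift H→4, I→5.
Schedule F@1, G@1, H@4, I@5: d1:8  d2:8  d3:8  d4:6  d5:5  d6:5  d7:5  d8:0 — peak 8.

8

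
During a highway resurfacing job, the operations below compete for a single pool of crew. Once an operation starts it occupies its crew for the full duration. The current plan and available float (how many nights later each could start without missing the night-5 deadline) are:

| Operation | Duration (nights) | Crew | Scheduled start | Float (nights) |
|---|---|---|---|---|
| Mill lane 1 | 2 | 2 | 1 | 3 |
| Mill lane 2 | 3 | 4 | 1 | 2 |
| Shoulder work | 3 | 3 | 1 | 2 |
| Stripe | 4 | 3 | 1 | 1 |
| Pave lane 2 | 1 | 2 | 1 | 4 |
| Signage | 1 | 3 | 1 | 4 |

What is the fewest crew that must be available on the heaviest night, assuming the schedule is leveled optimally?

10

Early-start (Mill lane 1@1, Mill lane 2@1, Shoulder work@1, Stripe@1, Pave lane 2@1, Signage@1) gives peak 17: n1:17  n2:12  n3:10  n4:3  n5:0.
Shift Shoulder work→3, Pave lane 2→4, Signage→5.
Schedule Mill lane 1@1, Mill lane 2@1, Shoulder work@3, Stripe@1, Pave lane 2@4, Signage@5: n1:9  n2:9  n3:10  n4:8  n5:6 — peak 10.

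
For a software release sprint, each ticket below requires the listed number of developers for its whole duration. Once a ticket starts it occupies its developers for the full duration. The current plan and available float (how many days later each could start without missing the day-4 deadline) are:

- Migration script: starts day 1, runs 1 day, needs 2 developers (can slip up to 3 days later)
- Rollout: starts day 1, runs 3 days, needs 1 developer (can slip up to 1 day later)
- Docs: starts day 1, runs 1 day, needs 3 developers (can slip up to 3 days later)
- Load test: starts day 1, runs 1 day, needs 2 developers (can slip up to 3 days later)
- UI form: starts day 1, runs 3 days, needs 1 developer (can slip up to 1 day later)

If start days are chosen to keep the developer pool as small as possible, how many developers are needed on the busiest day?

4

Early-start (Migration script@1, Rollout@1, Docs@1, Load test@1, UI form@1) gives peak 9: d1:9  d2:2  d3:2  d4:0.
Shift Docs→4, Load test→2.
Schedule Migration script@1, Rollout@1, Docs@4, Load test@2, UI form@1: d1:4  d2:4  d3:2  d4:3 — peak 4.
Total developer-days = 13 over 4 days ⇒ peak ≥ ⌈13/4⌉ = 4, so 4 is optimal.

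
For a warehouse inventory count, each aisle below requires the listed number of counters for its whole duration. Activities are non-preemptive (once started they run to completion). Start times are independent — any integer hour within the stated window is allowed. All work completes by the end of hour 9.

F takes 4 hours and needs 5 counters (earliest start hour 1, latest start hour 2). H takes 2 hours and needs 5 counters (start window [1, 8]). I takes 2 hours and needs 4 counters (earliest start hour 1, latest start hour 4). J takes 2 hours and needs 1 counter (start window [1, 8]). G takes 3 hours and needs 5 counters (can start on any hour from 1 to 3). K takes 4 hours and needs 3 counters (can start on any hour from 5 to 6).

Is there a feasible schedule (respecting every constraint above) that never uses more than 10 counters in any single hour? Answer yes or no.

yes

Schedule F@1, H@5, I@1, J@1, G@3, K@6: h1:10  h2:10  h3:10  h4:10  h5:10  h6:8  h7:3  h8:3  h9:3 — peak 10 ≤ 10.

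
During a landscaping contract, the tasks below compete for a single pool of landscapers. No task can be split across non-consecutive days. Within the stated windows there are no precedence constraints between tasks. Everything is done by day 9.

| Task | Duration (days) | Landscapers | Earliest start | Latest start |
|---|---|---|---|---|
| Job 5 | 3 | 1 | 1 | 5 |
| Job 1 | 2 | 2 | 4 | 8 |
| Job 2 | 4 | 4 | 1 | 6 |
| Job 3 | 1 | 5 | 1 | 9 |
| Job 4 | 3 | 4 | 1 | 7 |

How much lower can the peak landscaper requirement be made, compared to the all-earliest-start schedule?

Early-start peak: d1:14  d2:9  d3:9  d4:6  d5:2  d6:0  d7:0  d8:0  d9:0 ⇒ 14.
Leveled (Job 5@1, Job 1@4, Job 2@1, Job 3@6, Job 4@7): d1:5  d2:5  d3:5  d4:6  d5:2  d6:5  d7:4  d8:4  d9:4 ⇒ 6.
Reduction 14 − 6 = 8.

8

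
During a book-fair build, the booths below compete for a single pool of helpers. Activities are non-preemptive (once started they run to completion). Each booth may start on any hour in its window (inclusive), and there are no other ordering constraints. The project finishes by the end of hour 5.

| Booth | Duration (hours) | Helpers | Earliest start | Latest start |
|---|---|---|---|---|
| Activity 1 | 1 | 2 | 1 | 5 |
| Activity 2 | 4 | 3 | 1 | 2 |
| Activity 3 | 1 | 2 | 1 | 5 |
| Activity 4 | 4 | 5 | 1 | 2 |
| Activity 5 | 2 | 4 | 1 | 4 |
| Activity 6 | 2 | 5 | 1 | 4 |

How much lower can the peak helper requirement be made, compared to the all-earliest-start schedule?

8

Early-start peak: h1:21  h2:17  h3:8  h4:8  h5:0 ⇒ 21.
Leveled (Activity 1@1, Activity 2@1, Activity 3@1, Activity 4@1, Activity 5@2, Activity 6@4): h1:12  h2:12  h3:12  h4:13  h5:5 ⇒ 13.
Reduction 21 − 13 = 8.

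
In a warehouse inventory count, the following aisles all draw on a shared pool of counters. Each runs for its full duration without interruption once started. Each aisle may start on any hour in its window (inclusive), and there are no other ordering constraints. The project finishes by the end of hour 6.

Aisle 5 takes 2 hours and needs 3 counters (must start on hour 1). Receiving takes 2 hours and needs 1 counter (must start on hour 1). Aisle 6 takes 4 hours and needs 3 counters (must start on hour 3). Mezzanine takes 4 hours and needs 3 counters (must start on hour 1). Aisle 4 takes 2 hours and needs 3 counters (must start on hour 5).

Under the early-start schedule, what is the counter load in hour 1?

At early start, hour 1 has: Aisle 5, Receiving, Mezzanine.
Demand: 3 + 1 + 3 = 7.

7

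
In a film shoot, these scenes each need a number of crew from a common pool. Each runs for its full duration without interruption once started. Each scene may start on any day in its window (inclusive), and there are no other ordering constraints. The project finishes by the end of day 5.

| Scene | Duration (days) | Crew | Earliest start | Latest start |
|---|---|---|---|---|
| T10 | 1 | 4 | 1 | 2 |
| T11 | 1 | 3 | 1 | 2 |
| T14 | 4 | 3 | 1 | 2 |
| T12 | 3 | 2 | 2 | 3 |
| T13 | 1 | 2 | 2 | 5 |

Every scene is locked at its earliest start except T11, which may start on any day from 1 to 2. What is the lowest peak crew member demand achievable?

T11@1: d1:10  d2:7  d3:5  d4:5  d5:0 → peak 10
T11@2: d1:7  d2:10  d3:5  d4:5  d5:0 → peak 10
Best is T11@1, peak 10.

10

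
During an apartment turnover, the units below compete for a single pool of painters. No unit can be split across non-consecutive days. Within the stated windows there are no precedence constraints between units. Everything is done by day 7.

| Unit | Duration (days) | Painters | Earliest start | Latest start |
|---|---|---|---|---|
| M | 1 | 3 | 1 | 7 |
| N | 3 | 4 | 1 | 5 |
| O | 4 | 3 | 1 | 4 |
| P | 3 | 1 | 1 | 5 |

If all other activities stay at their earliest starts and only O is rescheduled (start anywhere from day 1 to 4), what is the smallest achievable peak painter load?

O@1: d1:11  d2:8  d3:8  d4:3  d5:0  d6:0  d7:0 → peak 11
O@2: d1:8  d2:8  d3:8  d4:3  d5:3  d6:0  d7:0 → peak 8
O@3: d1:8  d2:5  d3:8  d4:3  d5:3  d6:3  d7:0 → peak 8
O@4: d1:8  d2:5  d3:5  d4:3  d5:3  d6:3  d7:3 → peak 8
Best is O@2, peak 8.

8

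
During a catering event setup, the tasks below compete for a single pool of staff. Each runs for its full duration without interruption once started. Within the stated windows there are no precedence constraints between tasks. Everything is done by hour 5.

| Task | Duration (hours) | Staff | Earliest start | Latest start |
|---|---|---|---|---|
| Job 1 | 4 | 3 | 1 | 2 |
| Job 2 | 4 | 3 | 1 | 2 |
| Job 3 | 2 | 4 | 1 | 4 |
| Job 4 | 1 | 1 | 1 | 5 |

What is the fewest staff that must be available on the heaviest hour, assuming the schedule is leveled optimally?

10

Early-start (Job 1@1, Job 2@1, Job 3@1, Job 4@1) gives peak 11: h1:11  h2:10  h3:6  h4:6  h5:0.
Shift Job 4→3.
Schedule Job 1@1, Job 2@1, Job 3@1, Job 4@3: h1:10  h2:10  h3:7  h4:6  h5:0 — peak 10.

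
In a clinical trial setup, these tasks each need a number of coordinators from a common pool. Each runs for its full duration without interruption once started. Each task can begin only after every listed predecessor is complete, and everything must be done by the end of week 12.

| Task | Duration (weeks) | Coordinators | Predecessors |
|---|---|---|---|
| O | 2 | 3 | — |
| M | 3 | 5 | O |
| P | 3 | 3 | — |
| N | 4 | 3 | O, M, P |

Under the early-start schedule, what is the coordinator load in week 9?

At early start, week 9 has: N.
Demand: 3 = 3.

3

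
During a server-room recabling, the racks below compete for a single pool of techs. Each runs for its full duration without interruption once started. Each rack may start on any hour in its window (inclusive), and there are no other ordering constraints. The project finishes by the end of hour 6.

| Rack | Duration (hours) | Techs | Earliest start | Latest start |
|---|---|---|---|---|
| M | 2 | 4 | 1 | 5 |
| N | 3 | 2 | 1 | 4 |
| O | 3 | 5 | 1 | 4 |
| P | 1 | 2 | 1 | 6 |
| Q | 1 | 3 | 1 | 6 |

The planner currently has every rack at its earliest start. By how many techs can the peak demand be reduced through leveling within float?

Early-start peak: h1:16  h2:11  h3:7  h4:0  h5:0  h6:0 ⇒ 16.
Leveled (M@1, N@1, O@3, P@4, Q@6): h1:6  h2:6  h3:7  h4:7  h5:5  h6:3 ⇒ 7.
Reduction 16 − 7 = 9.

9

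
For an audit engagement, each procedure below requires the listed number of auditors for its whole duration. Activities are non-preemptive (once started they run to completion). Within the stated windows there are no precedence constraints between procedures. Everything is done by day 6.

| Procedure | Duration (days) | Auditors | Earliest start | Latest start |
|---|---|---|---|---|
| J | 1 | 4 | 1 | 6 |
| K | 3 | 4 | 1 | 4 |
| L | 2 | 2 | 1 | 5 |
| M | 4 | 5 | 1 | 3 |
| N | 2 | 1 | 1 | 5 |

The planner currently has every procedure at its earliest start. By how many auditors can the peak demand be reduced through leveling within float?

Early-start peak: d1:16  d2:12  d3:9  d4:5  d5:0  d6:0 ⇒ 16.
Leveled (J@1, K@1, L@4, M@2, N@4): d1:8  d2:9  d3:9  d4:8  d5:8  d6:0 ⇒ 9.
Reduction 16 − 9 = 7.

7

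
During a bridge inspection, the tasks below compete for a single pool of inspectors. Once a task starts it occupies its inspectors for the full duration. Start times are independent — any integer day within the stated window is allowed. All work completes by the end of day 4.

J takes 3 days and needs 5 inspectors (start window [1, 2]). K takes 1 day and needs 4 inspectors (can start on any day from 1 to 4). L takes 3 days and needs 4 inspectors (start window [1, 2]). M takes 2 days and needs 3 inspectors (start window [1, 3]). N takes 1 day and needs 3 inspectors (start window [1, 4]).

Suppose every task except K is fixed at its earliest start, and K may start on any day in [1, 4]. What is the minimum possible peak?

K@1: d1:19  d2:12  d3:9  d4:0 → peak 19
K@2: d1:15  d2:16  d3:9  d4:0 → peak 16
K@3: d1:15  d2:12  d3:13  d4:0 → peak 15
K@4: d1:15  d2:12  d3:9  d4:4 → peak 15
Best is K@3, peak 15.

15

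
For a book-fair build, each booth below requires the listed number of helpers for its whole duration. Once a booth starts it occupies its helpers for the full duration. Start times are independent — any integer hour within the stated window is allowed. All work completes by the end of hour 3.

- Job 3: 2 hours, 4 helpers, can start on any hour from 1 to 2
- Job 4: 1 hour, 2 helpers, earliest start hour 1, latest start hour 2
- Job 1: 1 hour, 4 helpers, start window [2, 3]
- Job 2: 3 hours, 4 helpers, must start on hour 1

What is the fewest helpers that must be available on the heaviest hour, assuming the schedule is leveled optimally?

10

Early-start (Job 3@1, Job 4@1, Job 1@2, Job 2@1) gives peak 12: h1:10  h2:12  h3:4.
Shift Job 1→3.
Schedule Job 3@1, Job 4@1, Job 1@3, Job 2@1: h1:10  h2:8  h3:8 — peak 10.
No arrangement of the 8 feasible schedules does better.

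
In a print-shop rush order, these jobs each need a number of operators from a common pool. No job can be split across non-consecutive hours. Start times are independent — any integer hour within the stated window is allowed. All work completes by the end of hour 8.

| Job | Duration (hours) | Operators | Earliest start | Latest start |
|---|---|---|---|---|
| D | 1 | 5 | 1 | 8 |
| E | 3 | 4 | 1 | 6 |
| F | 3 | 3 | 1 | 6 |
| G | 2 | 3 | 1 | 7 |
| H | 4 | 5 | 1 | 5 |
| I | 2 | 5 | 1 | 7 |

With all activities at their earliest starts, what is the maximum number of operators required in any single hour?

25

Early-start schedule: D@1, E@1, F@1, G@1, H@1, I@1.
Load per hour: hour 1: 25, hour 2: 20, hour 3: 12, hour 4: 5, hour 5: 0, hour 6: 0, hour 7: 0, hour 8: 0.
Peak is 25.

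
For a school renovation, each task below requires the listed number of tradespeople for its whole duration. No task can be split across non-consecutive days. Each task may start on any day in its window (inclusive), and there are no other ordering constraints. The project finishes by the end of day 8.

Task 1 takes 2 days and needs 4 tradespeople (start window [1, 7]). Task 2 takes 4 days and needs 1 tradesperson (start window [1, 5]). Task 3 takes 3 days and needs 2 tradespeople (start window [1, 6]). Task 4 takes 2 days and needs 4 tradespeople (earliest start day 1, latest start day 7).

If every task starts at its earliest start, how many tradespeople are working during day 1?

11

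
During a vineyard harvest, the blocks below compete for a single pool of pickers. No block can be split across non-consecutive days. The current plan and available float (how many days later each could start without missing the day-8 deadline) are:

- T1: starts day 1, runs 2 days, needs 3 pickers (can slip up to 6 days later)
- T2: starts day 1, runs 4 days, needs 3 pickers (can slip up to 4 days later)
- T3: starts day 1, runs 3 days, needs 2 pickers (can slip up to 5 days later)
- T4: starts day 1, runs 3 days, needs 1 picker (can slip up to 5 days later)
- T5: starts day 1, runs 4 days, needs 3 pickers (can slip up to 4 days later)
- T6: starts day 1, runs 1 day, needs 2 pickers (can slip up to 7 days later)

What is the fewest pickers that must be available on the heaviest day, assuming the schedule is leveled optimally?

6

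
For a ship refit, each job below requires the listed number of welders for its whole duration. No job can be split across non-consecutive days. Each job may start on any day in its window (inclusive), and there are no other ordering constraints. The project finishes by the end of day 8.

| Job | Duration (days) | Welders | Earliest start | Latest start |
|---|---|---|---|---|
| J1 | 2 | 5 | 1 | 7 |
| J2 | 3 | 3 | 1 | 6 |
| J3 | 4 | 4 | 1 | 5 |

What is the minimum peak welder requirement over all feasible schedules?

Early-start (J1@1, J2@1, J3@1) gives peak 12: d1:12  d2:12  d3:7  d4:4  d5:0  d6:0  d7:0  d8:0.
Shift J2→3, J3→3.
Schedule J1@1, J2@3, J3@3: d1:5  d2:5  d3:7  d4:7  d5:7  d6:4  d7:0  d8:0 — peak 7.

7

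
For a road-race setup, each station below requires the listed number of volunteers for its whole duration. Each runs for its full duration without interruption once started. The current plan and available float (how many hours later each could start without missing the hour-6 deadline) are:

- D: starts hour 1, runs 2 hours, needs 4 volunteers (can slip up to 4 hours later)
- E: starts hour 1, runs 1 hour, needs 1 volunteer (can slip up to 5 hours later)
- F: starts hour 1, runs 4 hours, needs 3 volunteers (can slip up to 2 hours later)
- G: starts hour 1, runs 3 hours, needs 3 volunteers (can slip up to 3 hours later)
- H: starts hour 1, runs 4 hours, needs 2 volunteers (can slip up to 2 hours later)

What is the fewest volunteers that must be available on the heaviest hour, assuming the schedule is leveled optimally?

8

Early-start (D@1, E@1, F@1, G@1, H@1) gives peak 13: h1:13  h2:12  h3:8  h4:5  h5:0  h6:0.
Shift G→3, H→3.
Schedule D@1, E@1, F@1, G@3, H@3: h1:8  h2:7  h3:8  h4:8  h5:5  h6:2 — peak 8.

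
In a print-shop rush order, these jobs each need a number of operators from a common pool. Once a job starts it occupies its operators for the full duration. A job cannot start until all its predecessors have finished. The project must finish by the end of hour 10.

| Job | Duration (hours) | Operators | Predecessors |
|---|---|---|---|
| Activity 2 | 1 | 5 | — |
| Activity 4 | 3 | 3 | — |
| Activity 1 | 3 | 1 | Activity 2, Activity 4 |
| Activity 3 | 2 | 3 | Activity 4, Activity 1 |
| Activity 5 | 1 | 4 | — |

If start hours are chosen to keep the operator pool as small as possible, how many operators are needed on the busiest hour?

Early-start (Activity 2@1, Activity 4@1, Activity 1@4, Activity 3@7, Activity 5@1) gives peak 12: h1:12  h2:3  h3:3  h4:1  h5:1  h6:1  h7:3  h8:3  h9:0  h10:0.
Shift Activity 4→2, Activity 1→5, Activity 3→8, Activity 5→5.
Schedule Activity 2@1, Activity 4@2, Activity 1@5, Activity 3@8, Activity 5@5: h1:5  h2:3  h3:3  h4:3  h5:5  h6:1  h7:1  h8:3  h9:3  h10:0 — peak 5.

5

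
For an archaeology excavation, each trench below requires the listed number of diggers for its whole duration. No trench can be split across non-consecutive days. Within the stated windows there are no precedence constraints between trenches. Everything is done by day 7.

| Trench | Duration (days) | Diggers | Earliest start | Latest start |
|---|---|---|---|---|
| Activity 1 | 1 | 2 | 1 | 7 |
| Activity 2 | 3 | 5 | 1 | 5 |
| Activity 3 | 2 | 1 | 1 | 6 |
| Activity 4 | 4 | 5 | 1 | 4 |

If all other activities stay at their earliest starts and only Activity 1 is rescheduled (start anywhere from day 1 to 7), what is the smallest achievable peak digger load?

Activity 1@1: d1:13  d2:11  d3:10  d4:5  d5:0  d6:0  d7:0 → peak 13
Activity 1@2: d1:11  d2:13  d3:10  d4:5  d5:0  d6:0  d7:0 → peak 13
Activity 1@3: d1:11  d2:11  d3:12  d4:5  d5:0  d6:0  d7:0 → peak 12
Activity 1@4: d1:11  d2:11  d3:10  d4:7  d5:0  d6:0  d7:0 → peak 11
Activity 1@5: d1:11  d2:11  d3:10  d4:5  d5:2  d6:0  d7:0 → peak 11
Activity 1@6: d1:11  d2:11  d3:10  d4:5  d5:0  d6:2  d7:0 → peak 11
Activity 1@7: d1:11  d2:11  d3:10  d4:5  d5:0  d6:0  d7:2 → peak 11
Best is Activity 1@4, peak 11.

11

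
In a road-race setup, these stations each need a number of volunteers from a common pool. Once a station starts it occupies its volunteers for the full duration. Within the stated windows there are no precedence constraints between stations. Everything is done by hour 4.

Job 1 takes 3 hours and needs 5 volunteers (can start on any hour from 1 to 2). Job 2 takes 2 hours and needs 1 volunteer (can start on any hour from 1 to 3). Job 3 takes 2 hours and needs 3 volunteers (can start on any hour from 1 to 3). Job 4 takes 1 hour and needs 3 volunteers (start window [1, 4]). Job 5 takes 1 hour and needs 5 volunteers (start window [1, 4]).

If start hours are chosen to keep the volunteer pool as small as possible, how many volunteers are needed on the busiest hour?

Early-start (Job 1@1, Job 2@1, Job 3@1, Job 4@1, Job 5@1) gives peak 17: h1:17  h2:9  h3:5  h4:0.
Shift Job 4→3, Job 5→4.
Schedule Job 1@1, Job 2@1, Job 3@1, Job 4@3, Job 5@4: h1:9  h2:9  h3:8  h4:5 — peak 9.

9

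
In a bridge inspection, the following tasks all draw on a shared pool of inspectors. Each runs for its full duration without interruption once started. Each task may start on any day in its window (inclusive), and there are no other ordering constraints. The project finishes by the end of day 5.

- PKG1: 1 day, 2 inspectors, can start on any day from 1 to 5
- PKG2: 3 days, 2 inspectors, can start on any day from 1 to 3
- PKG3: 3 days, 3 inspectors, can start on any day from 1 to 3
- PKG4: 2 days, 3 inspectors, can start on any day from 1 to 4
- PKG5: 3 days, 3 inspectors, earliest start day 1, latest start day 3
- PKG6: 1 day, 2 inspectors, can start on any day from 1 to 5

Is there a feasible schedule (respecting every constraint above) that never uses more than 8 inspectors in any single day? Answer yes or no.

yes

Schedule PKG1@1, PKG2@1, PKG3@1, PKG4@4, PKG5@2, PKG6@4: d1:7  d2:8  d3:8  d4:8  d5:3 — peak 8 ≤ 8.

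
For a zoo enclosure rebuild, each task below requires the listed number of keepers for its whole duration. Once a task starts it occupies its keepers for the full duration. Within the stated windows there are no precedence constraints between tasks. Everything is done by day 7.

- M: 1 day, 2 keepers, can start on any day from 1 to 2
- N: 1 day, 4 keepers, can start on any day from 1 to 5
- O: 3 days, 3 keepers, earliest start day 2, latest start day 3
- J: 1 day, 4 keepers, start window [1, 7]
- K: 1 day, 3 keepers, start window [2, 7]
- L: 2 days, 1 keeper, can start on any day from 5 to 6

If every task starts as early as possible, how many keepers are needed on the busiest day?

10

Early-start schedule: M@1, N@1, O@2, J@1, K@2, L@5.
Load per day: day 1: 10, day 2: 6, day 3: 3, day 4: 3, day 5: 1, day 6: 1, day 7: 0.
Peak is 10.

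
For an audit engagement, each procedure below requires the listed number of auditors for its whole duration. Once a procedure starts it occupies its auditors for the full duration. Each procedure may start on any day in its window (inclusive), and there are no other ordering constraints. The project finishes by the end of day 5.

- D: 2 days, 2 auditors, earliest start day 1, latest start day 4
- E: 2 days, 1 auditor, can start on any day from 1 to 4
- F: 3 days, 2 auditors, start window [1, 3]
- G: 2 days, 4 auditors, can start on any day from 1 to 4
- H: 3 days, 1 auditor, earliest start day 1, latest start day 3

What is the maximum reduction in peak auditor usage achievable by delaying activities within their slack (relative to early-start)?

Early-start peak: d1:10  d2:10  d3:3  d4:0  d5:0 ⇒ 10.
Leveled (D@1, E@1, F@1, G@4, H@3): d1:5  d2:5  d3:3  d4:5  d5:5 ⇒ 5.
Reduction 10 − 5 = 5.

5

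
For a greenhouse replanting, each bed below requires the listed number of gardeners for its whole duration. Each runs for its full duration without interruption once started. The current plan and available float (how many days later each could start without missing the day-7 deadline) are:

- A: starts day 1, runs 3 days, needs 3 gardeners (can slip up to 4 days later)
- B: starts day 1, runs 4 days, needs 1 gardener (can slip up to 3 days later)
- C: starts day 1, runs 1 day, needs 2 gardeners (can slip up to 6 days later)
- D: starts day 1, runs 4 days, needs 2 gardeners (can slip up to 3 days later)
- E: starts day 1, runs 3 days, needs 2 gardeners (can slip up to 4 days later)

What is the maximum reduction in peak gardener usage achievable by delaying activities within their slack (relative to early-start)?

5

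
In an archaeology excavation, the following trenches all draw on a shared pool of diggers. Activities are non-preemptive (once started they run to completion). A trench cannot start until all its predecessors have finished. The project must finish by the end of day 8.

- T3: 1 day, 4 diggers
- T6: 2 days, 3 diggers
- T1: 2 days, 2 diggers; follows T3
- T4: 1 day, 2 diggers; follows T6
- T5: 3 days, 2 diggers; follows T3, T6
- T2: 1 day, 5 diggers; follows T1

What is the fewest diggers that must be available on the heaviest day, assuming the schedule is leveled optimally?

5

Early-start (T3@1, T6@1, T1@2, T4@3, T5@3, T2@4) gives peak 7: d1:7  d2:5  d3:6  d4:7  d5:2  d6:0  d7:0  d8:0.
Shift T6→2, T4→4, T5→4, T2→7.
Schedule T3@1, T6@2, T1@2, T4@4, T5@4, T2@7: d1:4  d2:5  d3:5  d4:4  d5:2  d6:2  d7:5  d8:0 — peak 5.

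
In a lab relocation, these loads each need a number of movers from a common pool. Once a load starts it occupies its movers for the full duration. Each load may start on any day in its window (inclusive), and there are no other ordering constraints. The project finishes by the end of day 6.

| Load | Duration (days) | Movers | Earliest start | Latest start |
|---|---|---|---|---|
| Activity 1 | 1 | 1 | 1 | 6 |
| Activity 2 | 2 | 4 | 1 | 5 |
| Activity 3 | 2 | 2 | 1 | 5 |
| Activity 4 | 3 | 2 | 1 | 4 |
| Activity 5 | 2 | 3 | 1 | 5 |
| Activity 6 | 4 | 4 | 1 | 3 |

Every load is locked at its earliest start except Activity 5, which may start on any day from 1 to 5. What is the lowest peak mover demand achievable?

13

Activity 5@1: d1:16  d2:15  d3:6  d4:4  d5:0  d6:0 → peak 16
Activity 5@2: d1:13  d2:15  d3:9  d4:4  d5:0  d6:0 → peak 15
Activity 5@3: d1:13  d2:12  d3:9  d4:7  d5:0  d6:0 → peak 13
Activity 5@4: d1:13  d2:12  d3:6  d4:7  d5:3  d6:0 → peak 13
Activity 5@5: d1:13  d2:12  d3:6  d4:4  d5:3  d6:3 → peak 13
Best is Activity 5@3, peak 13.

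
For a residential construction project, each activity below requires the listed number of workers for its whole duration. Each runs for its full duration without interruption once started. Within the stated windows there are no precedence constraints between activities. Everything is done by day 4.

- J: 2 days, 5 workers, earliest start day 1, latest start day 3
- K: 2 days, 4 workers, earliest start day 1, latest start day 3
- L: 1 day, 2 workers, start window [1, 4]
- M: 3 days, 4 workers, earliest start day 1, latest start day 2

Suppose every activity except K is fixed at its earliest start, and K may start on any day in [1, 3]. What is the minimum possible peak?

K@1: d1:15  d2:13  d3:4  d4:0 → peak 15
K@2: d1:11  d2:13  d3:8  d4:0 → peak 13
K@3: d1:11  d2:9  d3:8  d4:4 → peak 11
Best is K@3, peak 11.

11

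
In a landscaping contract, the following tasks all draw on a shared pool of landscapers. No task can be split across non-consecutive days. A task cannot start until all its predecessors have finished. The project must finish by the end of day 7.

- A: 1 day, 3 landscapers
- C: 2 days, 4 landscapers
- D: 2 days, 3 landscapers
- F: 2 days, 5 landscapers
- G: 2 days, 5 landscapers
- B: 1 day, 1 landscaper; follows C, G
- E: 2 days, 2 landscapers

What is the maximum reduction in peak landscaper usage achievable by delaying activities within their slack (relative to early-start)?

15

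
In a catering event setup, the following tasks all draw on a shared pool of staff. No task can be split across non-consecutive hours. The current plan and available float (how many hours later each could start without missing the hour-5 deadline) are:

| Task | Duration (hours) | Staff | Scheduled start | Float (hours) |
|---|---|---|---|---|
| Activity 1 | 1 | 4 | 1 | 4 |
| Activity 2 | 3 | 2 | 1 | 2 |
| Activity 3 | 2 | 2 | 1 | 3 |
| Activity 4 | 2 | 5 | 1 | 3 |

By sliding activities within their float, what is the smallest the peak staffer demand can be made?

6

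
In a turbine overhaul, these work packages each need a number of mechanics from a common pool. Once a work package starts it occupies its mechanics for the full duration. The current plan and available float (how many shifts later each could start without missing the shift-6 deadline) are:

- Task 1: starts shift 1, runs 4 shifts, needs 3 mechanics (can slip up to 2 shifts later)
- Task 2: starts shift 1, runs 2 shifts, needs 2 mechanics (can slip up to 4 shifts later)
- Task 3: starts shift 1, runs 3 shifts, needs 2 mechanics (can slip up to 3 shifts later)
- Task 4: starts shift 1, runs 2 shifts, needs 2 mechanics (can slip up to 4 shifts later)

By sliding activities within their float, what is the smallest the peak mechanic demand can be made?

5

Early-start (Task 1@1, Task 2@1, Task 3@1, Task 4@1) gives peak 9: s1:9  s2:9  s3:5  s4:3  s5:0  s6:0.
Shift Task 3→3, Task 4→5.
Schedule Task 1@1, Task 2@1, Task 3@3, Task 4@5: s1:5  s2:5  s3:5  s4:5  s5:4  s6:2 — peak 5.
Total mechanic-shifts = 26 over 6 shifts ⇒ peak ≥ ⌈26/6⌉ = 5, so 5 is optimal.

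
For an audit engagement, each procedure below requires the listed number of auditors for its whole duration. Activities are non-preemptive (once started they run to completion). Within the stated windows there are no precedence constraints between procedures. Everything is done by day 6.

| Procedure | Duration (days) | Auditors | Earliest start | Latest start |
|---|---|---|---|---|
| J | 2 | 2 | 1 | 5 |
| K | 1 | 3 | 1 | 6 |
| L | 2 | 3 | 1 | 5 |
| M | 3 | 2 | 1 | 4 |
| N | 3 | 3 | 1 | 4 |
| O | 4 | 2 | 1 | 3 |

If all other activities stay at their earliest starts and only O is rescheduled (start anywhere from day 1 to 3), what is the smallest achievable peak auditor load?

13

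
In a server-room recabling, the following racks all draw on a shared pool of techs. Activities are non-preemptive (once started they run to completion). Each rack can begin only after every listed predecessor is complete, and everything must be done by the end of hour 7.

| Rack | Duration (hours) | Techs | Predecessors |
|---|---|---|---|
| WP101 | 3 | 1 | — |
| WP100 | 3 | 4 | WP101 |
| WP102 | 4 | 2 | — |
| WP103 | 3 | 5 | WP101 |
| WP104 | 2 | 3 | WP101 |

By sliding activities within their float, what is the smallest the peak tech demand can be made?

12

Early-start (WP101@1, WP100@4, WP102@1, WP103@4, WP104@4) gives peak 14: h1:3  h2:3  h3:3  h4:14  h5:12  h6:9  h7:0.
Shift WP104→5.
Schedule WP101@1, WP100@4, WP102@1, WP103@4, WP104@5: h1:3  h2:3  h3:3  h4:11  h5:12  h6:12  h7:0 — peak 12.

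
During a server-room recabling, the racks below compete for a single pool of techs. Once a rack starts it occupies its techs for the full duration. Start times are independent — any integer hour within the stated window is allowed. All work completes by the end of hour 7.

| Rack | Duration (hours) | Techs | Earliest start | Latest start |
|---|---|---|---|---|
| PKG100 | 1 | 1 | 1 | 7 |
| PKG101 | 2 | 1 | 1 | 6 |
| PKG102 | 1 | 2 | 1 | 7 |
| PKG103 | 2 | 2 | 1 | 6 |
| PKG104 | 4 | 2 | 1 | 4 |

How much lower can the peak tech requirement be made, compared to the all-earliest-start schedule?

Early-start peak: h1:8  h2:5  h3:2  h4:2  h5:0  h6:0  h7:0 ⇒ 8.
Leveled (PKG100@1, PKG101@2, PKG102@1, PKG103@2, PKG104@4): h1:3  h2:3  h3:3  h4:2  h5:2  h6:2  h7:2 ⇒ 3.
Reduction 8 − 3 = 5.

5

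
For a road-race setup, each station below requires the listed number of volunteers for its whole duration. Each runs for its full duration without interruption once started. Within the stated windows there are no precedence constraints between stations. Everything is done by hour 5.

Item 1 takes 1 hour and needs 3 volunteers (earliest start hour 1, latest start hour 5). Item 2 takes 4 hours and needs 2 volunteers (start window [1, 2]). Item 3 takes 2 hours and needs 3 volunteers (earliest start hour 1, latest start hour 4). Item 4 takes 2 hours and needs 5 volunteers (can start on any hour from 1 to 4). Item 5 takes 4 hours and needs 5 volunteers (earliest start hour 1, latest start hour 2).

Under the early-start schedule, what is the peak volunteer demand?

18

Early-start schedule: Item 1@1, Item 2@1, Item 3@1, Item 4@1, Item 5@1.
Load per hour: hour 1: 18, hour 2: 15, hour 3: 7, hour 4: 7, hour 5: 0.
Peak is 18.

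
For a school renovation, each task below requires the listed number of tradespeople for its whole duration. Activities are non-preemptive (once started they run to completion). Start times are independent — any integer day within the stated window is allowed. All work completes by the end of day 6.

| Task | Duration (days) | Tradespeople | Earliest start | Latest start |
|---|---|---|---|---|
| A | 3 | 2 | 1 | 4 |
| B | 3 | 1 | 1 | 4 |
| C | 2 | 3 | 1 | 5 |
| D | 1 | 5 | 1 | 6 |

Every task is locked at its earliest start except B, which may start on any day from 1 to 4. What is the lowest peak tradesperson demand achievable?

B@1: d1:11  d2:6  d3:3  d4:0  d5:0  d6:0 → peak 11
B@2: d1:10  d2:6  d3:3  d4:1  d5:0  d6:0 → peak 10
B@3: d1:10  d2:5  d3:3  d4:1  d5:1  d6:0 → peak 10
B@4: d1:10  d2:5  d3:2  d4:1  d5:1  d6:1 → peak 10
Best is B@2, peak 10.

10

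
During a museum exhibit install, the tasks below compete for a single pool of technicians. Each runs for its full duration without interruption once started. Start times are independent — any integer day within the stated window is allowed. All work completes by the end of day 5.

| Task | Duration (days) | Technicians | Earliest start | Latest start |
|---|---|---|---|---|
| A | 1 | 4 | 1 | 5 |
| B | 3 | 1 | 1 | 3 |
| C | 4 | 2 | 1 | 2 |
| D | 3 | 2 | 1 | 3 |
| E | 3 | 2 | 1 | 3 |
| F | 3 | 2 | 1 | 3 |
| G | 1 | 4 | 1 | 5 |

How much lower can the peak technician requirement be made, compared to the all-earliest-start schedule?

Early-start peak: d1:17  d2:9  d3:9  d4:2  d5:0 ⇒ 17.
Leveled (A@1, B@1, C@1, D@1, E@2, F@2, G@5): d1:9  d2:9  d3:9  d4:6  d5:4 ⇒ 9.
Reduction 17 − 9 = 8.

8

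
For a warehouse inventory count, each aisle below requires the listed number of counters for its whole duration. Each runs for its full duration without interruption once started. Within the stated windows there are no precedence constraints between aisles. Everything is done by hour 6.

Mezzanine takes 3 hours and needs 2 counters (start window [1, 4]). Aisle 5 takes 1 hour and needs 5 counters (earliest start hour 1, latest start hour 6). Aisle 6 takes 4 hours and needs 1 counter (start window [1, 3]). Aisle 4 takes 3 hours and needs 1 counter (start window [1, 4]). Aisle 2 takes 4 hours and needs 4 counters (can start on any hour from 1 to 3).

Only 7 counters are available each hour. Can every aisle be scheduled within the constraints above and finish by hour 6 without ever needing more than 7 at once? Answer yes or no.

yes

Schedule Mezzanine@1, Aisle 5@1, Aisle 6@2, Aisle 4@4, Aisle 2@2: h1:7  h2:7  h3:7  h4:6  h5:6  h6:1 — peak 7 ≤ 7.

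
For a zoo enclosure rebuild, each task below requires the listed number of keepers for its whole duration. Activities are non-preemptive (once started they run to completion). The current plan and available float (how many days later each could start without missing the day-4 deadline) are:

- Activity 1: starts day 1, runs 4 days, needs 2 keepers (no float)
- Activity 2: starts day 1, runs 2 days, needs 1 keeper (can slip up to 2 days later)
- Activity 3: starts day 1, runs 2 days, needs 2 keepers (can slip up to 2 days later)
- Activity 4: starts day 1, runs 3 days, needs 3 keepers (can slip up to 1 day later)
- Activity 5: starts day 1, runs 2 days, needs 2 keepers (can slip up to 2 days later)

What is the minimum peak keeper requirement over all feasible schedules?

8

Early-start (Activity 1@1, Activity 2@1, Activity 3@1, Activity 4@1, Activity 5@1) gives peak 10: d1:10  d2:10  d3:5  d4:2.
Shift Activity 5→3.
Schedule Activity 1@1, Activity 2@1, Activity 3@1, Activity 4@1, Activity 5@3: d1:8  d2:8  d3:7  d4:4 — peak 8.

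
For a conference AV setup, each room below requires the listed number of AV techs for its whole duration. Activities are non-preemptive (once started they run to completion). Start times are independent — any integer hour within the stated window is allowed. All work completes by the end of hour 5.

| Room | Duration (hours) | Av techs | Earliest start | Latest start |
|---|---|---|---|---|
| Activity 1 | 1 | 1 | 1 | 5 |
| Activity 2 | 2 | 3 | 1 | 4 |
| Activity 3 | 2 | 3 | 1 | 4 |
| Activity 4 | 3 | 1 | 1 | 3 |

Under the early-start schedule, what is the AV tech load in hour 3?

1

At early start, hour 3 has: Activity 4.
Demand: 1 = 1.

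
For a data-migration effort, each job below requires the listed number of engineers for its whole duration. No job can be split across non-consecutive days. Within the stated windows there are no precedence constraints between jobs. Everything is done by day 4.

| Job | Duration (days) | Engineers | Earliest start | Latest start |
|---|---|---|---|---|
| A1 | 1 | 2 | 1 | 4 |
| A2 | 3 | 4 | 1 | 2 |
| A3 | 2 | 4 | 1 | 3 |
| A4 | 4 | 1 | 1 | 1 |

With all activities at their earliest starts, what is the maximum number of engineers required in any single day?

11

Early-start schedule: A1@1, A2@1, A3@1, A4@1.
Load per day: day 1: 11, day 2: 9, day 3: 5, day 4: 1.
Peak is 11.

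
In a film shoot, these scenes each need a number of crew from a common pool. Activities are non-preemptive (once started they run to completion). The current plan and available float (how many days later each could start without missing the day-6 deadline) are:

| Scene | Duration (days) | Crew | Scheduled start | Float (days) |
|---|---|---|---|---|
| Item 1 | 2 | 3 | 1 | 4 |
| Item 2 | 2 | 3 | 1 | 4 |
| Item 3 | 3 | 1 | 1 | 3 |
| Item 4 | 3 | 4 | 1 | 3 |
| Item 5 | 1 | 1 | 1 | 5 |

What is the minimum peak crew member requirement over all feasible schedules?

6

Early-start (Item 1@1, Item 2@1, Item 3@1, Item 4@1, Item 5@1) gives peak 12: d1:12  d2:11  d3:5  d4:0  d5:0  d6:0.
Shift Item 3→3, Item 4→3, Item 5→3.
Schedule Item 1@1, Item 2@1, Item 3@3, Item 4@3, Item 5@3: d1:6  d2:6  d3:6  d4:5  d5:5  d6:0 — peak 6.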